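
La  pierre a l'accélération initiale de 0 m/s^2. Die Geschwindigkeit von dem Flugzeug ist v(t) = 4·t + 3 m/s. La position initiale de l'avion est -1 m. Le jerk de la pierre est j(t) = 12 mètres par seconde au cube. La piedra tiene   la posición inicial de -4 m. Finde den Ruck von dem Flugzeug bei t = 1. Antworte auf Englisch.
To solve this, we need to take 2 derivatives of our velocity equation v(t) = 4·t + 3. Differentiating velocity, we get acceleration: a(t) = 4. The derivative of acceleration gives jerk: j(t) = 0. From the given jerk equation j(t) = 0, we substitute t = 1 to get j = 0.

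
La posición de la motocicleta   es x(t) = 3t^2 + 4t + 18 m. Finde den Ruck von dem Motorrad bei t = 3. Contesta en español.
Para resolver esto, necesitamos tomar 3 derivadas de nuestra ecuación de la posición x(t) = 3·t^2 + 4·t + 18. Derivando la posición, obtenemos la velocidad: v(t) = 6·t + 4. Tomando d/dt de v(t), encontramos a(t) = 6. Derivando la aceleración, obtenemos la sacudida: j(t) = 0. Usando j(t) = 0 y sustituyendo t = 3, encontramos j = 0.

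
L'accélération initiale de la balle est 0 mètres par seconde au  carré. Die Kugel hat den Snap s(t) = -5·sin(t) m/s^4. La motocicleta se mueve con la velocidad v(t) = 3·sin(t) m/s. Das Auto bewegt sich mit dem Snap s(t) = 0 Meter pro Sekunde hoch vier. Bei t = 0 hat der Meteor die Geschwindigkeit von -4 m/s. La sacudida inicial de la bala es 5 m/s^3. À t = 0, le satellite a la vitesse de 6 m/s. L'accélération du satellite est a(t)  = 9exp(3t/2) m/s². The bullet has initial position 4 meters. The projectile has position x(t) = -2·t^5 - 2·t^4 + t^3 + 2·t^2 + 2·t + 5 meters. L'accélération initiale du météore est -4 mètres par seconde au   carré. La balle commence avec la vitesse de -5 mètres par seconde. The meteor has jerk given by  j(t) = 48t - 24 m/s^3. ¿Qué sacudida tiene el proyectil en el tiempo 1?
Partiendo de la posición x(t) = -2·t^5 - 2·t^4 + t^3 + 2·t^2 + 2·t + 5, tomamos 3 derivadas. Derivando la posición, obtenemos la velocidad: v(t) = -10·t^4 - 8·t^3 + 3·t^2 + 4·t + 2. Derivando la velocidad, obtenemos la aceleración: a(t) = -40·t^3 - 24·t^2 + 6·t + 4. Tomando d/dt de a(t), encontramos j(t) = -120·t^2 - 48·t + 6. Tenemos la sacudida j(t) = -120·t^2 - 48·t + 6. Sustituyendo t = 1: j(1) = -162.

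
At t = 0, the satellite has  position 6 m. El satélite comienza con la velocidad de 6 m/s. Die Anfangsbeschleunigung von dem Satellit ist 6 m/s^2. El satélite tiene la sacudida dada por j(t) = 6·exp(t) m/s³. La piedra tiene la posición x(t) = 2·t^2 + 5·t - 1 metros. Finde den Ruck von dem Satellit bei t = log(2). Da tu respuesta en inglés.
From the given jerk equation j(t) = 6·exp(t), we substitute t = log(2) to get j = 12.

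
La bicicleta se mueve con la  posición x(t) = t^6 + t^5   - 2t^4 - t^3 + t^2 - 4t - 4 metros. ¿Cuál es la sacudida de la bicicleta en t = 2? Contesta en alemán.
Wir müssen unsere Gleichung für die Position x(t) = t^6 + t^5 - 2·t^4 - t^3 + t^2 - 4·t - 4 3-mal ableiten. Mit d/dt von x(t) finden wir v(t) = 6·t^5 + 5·t^4 - 8·t^3 - 3·t^2 + 2·t - 4. Durch Ableiten von der Geschwindigkeit erhalten wir die Beschleunigung: a(t) = 30·t^4 + 20·t^3 - 24·t^2 - 6·t + 2. Durch Ableiten von der Beschleunigung erhalten wir den Ruck: j(t) = 120·t^3 + 60·t^2 - 48·t - 6. Mit j(t) = 120·t^3 + 60·t^2 - 48·t - 6 und Einsetzen von t = 2, finden wir j = 1098.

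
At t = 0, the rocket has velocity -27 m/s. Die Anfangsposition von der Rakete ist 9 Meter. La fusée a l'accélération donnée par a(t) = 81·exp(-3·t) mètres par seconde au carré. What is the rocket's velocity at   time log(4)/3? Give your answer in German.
Wir müssen die Stammfunktion unserer Gleichung für die Beschleunigung a(t) = 81·exp(-3·t) 1-mal finden. Durch Integration von der Beschleunigung und Verwendung der Anfangsbedingung v(0) = -27, erhalten wir v(t) = -27·exp(-3·t). Wir haben die Geschwindigkeit v(t) = -27·exp(-3·t). Durch Einsetzen von t = log(4)/3: v(log(4)/3) = -27/4.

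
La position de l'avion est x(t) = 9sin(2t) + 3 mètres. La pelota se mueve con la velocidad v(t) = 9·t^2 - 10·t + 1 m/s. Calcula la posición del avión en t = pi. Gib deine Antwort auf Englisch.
We have position x(t) = 9·sin(2·t) + 3. Substituting t = pi: x(pi) = 3.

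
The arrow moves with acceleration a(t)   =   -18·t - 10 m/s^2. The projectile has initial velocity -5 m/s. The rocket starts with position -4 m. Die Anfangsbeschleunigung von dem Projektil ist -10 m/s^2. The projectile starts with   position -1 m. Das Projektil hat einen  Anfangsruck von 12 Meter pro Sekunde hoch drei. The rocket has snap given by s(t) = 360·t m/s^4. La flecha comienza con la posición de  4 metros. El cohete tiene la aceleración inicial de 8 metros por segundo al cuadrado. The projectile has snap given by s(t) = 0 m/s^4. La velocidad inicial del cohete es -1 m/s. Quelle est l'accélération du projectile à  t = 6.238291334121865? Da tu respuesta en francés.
Pour résoudre ceci, nous devons prendre 2 primitives de notre équation du snap s(t) = 0. En prenant ∫s(t)dt et en appliquant j(0) = 12, nous trouvons j(t) = 12. En intégrant le jerk et en utilisant la condition initiale a(0) = -10, nous obtenons a(t) = 12·t - 10. Nous avons l'accélération a(t) = 12·t - 10. En substituant t = 6.238291334121865: a(6.238291334121865) = 64.8594960094624.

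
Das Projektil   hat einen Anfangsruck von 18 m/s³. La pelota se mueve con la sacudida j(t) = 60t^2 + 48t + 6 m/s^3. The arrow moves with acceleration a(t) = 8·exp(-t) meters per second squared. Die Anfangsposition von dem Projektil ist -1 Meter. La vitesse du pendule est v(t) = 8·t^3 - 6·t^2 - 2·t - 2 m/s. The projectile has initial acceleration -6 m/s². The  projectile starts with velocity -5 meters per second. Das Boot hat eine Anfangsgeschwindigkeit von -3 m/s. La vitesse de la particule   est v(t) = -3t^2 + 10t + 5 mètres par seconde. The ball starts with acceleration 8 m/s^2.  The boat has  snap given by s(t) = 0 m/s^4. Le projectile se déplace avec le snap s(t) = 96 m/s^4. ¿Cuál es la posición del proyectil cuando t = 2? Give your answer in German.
Wir müssen unsere Gleichung für den Snap s(t) = 96 4-mal integrieren. Durch Integration von dem Snap und Verwendung der Anfangsbedingung j(0) = 18, erhalten wir j(t) = 96·t + 18. Durch Integration von dem Ruck und Verwendung der Anfangsbedingung a(0) = -6, erhalten wir a(t) = 48·t^2 + 18·t - 6. Die Stammfunktion von der Beschleunigung, mit v(0) = -5, ergibt die Geschwindigkeit: v(t) = 16·t^3 + 9·t^2 - 6·t - 5. Das Integral von der Geschwindigkeit ist die Position. Mit x(0) = -1 erhalten wir x(t) = 4·t^4 + 3·t^3 - 3·t^2 - 5·t - 1. Mit x(t) = 4·t^4 + 3·t^3 - 3·t^2 - 5·t - 1 und Einsetzen von t = 2, finden wir x = 65.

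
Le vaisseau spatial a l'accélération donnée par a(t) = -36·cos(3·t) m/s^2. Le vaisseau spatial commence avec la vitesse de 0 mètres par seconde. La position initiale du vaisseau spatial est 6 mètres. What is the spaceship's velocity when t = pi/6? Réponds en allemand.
Ausgehend von der Beschleunigung a(t) = -36·cos(3·t), nehmen wir 1 Stammfunktion. Das Integral von der Beschleunigung, mit v(0) = 0, ergibt die Geschwindigkeit: v(t) = -12·sin(3·t). Wir haben die Geschwindigkeit v(t) = -12·sin(3·t). Durch Einsetzen von t = pi/6: v(pi/6) = -12.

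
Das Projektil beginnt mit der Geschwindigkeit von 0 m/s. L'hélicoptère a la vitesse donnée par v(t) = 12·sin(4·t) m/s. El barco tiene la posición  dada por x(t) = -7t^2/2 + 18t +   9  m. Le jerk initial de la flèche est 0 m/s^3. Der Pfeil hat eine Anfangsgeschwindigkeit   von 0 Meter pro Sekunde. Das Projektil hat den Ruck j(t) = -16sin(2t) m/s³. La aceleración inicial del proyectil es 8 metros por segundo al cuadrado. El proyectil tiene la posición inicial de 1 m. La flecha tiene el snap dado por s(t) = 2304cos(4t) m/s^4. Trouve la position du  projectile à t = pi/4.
Pour résoudre ceci, nous devons prendre 3 intégrales de notre équation du jerk j(t) = -16·sin(2·t). L'intégrale du jerk est l'accélération. En utilisant a(0) = 8, nous obtenons a(t) = 8·cos(2·t). En prenant ∫a(t)dt et en appliquant v(0) = 0, nous trouvons v(t) = 4·sin(2·t). La primitive de la vitesse, avec x(0) = 1, donne la position: x(t) = 3 - 2·cos(2·t). Nous avons la position x(t) = 3 - 2·cos(2·t). En substituant t = pi/4: x(pi/4) = 3.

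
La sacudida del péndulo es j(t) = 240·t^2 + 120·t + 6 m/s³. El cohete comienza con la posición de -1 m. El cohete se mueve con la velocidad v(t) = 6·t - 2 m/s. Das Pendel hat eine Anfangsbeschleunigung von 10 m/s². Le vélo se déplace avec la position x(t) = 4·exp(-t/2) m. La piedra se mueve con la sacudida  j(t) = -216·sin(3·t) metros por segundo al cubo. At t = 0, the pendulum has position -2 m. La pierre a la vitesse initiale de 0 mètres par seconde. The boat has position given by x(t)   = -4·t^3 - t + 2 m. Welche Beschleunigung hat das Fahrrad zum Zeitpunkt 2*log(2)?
Ausgehend von der Position x(t) = 4·exp(-t/2), nehmen wir 2 Ableitungen. Die Ableitung von der Position ergibt die Geschwindigkeit: v(t) = -2·exp(-t/2). Mit d/dt von v(t) finden wir a(t) = exp(-t/2). Wir haben die Beschleunigung a(t) = exp(-t/2). Durch Einsetzen von t = 2*log(2): a(2*log(2)) = 1/2.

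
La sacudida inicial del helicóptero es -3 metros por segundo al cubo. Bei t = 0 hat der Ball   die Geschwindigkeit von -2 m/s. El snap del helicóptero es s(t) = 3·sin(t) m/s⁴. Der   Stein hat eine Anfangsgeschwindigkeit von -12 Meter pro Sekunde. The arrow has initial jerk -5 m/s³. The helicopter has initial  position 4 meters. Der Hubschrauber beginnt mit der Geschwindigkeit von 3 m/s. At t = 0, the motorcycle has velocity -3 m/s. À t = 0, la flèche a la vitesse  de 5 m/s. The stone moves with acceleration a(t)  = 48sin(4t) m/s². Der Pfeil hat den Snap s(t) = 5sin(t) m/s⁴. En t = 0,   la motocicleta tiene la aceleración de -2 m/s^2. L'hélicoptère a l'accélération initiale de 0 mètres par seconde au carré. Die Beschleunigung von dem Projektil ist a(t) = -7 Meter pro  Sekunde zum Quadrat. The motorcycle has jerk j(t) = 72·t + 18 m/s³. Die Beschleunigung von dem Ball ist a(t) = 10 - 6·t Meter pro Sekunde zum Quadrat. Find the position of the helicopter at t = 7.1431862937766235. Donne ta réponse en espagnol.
Para resolver esto, necesitamos tomar 4 antiderivadas de nuestra ecuación del snap s(t) = 3·sin(t). Integrando el snap y usando la condición inicial j(0) = -3, obtenemos j(t) = -3·cos(t). Tomando ∫j(t)dt y aplicando a(0) = 0, encontramos a(t) = -3·sin(t). Integrando la aceleración y usando la condición inicial v(0) = 3, obtenemos v(t) = 3·cos(t). Integrando la velocidad y usando la condición inicial x(0) = 4, obtenemos x(t) = 3·sin(t) + 4. Tenemos la posición x(t) = 3·sin(t) + 4. Sustituyendo t = 7.1431862937766235: x(7.1431862937766235) = 6.27352961976334.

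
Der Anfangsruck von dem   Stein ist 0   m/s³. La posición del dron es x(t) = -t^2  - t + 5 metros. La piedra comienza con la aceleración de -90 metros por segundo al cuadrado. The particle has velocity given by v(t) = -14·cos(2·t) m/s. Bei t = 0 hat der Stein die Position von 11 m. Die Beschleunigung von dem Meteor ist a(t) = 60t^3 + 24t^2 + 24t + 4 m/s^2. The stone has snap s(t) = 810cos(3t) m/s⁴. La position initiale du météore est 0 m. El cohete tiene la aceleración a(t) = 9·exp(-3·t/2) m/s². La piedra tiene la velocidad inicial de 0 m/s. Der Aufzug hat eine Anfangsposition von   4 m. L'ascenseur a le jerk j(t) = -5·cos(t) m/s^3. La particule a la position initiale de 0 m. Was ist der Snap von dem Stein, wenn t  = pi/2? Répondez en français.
De l'équation du snap s(t) = 810·cos(3·t), nous substituons t = pi/2 pour obtenir s = 0.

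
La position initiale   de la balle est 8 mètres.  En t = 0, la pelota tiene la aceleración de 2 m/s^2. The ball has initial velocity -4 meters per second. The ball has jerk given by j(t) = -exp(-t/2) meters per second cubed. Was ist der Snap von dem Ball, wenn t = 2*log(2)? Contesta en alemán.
Um dies zu lösen, müssen wir 1 Ableitung unserer Gleichung für den Ruck j(t) = -exp(-t/2) nehmen. Mit d/dt von j(t) finden wir s(t) = exp(-t/2)/2. Aus der Gleichung für den Snap s(t) = exp(-t/2)/2, setzen wir t = 2*log(2) ein und erhalten s = 1/4.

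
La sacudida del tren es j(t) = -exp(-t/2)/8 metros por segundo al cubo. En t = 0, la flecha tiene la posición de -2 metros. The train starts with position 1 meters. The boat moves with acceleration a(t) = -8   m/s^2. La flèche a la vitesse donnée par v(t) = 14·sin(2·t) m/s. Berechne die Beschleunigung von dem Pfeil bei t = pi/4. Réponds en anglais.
Starting from velocity v(t) = 14·sin(2·t), we take 1 derivative. Taking d/dt of v(t), we find a(t) = 28·cos(2·t). We have acceleration a(t) = 28·cos(2·t). Substituting t = pi/4: a(pi/4) = 0.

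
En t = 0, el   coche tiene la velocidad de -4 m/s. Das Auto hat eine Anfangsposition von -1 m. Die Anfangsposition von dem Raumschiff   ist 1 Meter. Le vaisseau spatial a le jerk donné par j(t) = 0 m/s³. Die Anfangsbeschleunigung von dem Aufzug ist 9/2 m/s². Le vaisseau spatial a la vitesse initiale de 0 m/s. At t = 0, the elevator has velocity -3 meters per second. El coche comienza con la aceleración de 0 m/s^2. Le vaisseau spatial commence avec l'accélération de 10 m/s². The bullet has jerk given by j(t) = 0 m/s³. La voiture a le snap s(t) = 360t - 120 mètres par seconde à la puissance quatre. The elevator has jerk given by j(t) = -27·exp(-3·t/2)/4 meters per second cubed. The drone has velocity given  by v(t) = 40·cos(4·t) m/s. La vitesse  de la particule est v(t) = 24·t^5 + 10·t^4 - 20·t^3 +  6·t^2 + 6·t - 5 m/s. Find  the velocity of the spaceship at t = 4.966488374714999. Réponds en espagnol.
Para resolver esto, necesitamos tomar 2 antiderivadas de nuestra ecuación de la sacudida j(t) = 0. La integral de la sacudida, con a(0) = 10, da la aceleración: a(t) = 10. La integral de la aceleración, con v(0) = 0, da la velocidad: v(t) = 10·t. Tenemos la velocidad v(t) = 10·t. Sustituyendo t = 4.966488374714999: v(4.966488374714999) = 49.6648837471500.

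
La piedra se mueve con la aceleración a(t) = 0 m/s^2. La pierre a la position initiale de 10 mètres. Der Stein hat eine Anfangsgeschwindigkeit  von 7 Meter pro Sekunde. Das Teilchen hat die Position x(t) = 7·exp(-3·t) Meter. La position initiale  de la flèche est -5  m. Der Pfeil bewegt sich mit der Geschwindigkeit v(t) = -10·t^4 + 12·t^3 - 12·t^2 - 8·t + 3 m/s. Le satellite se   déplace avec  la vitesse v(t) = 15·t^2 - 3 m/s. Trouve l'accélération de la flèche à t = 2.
Pour résoudre ceci, nous devons prendre 1 dérivée de notre équation de la vitesse v(t) = -10·t^4 + 12·t^3 - 12·t^2 - 8·t + 3. En prenant d/dt de v(t), nous trouvons a(t) = -40·t^3 + 36·t^2 - 24·t - 8. En utilisant a(t) = -40·t^3 + 36·t^2 - 24·t - 8 et en substituant t = 2, nous trouvons a = -232.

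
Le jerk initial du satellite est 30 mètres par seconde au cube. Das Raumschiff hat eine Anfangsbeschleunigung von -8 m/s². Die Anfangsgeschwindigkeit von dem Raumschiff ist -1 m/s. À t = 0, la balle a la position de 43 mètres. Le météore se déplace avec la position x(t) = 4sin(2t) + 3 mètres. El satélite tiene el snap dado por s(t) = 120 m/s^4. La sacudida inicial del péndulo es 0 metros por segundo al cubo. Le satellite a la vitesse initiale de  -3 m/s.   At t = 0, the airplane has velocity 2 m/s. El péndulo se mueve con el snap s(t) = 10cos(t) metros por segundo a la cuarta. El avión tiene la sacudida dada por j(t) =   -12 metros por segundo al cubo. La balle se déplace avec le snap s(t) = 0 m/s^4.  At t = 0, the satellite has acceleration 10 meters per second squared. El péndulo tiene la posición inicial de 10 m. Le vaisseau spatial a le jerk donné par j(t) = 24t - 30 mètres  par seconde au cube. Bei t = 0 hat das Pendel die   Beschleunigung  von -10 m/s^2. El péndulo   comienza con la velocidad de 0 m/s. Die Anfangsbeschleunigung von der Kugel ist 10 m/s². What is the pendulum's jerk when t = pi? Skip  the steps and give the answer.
j(pi) = 0.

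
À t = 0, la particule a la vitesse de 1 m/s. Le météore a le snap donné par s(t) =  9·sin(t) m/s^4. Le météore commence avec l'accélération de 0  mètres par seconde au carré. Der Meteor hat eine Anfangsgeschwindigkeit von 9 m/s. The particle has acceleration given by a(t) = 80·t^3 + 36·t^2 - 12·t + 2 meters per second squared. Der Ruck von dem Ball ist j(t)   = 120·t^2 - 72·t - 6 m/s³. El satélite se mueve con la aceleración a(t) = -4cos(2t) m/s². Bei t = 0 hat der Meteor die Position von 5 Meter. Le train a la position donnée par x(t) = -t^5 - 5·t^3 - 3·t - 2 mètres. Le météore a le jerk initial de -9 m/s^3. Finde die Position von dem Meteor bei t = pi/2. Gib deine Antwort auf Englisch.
To solve this, we need to take 4 antiderivatives of our snap equation s(t) = 9·sin(t). Taking ∫s(t)dt and applying j(0) = -9, we find j(t) = -9·cos(t). Finding the integral of j(t) and using a(0) = 0: a(t) = -9·sin(t). The antiderivative of acceleration is velocity. Using v(0) = 9, we get v(t) = 9·cos(t). The antiderivative of velocity, with x(0) = 5, gives position: x(t) = 9·sin(t) + 5. We have position x(t) = 9·sin(t) + 5. Substituting t = pi/2: x(pi/2) = 14.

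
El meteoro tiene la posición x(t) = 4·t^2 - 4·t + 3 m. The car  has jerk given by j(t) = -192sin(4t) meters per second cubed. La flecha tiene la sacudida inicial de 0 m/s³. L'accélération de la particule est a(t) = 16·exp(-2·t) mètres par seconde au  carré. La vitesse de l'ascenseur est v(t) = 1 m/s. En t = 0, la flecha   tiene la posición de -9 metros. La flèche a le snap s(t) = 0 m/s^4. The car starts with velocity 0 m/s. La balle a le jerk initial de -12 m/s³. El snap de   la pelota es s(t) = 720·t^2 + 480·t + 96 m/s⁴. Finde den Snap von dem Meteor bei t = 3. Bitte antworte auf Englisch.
Starting from position x(t) = 4·t^2 - 4·t + 3, we take 4 derivatives. The derivative of position gives velocity: v(t) = 8·t - 4. Taking d/dt of v(t), we find a(t) = 8. Taking d/dt of a(t), we find j(t) = 0. The derivative of jerk gives snap: s(t) = 0. Using s(t) = 0 and substituting t = 3, we find s = 0.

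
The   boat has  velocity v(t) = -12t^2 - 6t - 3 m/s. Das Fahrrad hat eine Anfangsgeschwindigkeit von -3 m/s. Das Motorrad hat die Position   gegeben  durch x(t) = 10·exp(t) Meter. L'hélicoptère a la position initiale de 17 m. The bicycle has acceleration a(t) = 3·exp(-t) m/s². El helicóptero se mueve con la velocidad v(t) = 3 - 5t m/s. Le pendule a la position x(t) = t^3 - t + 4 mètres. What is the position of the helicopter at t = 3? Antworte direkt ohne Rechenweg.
The answer is 7/2.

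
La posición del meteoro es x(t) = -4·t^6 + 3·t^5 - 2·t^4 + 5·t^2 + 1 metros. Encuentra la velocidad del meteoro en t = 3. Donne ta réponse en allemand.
Wir müssen unsere Gleichung für die Position x(t) = -4·t^6 + 3·t^5 - 2·t^4 + 5·t^2 + 1 1-mal ableiten. Die Ableitung von der Position ergibt die Geschwindigkeit: v(t) = -24·t^5 + 15·t^4 - 8·t^3 + 10·t. Aus der Gleichung für die Geschwindigkeit v(t) = -24·t^5 + 15·t^4 - 8·t^3 + 10·t, setzen wir t = 3 ein und erhalten v = -4803.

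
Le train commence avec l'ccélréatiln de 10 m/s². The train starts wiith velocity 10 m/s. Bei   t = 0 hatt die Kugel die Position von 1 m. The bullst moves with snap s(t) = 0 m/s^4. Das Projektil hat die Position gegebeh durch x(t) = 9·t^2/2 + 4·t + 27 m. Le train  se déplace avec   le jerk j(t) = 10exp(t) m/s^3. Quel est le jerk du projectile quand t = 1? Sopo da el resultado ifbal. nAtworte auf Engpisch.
At t = 1, j = 0.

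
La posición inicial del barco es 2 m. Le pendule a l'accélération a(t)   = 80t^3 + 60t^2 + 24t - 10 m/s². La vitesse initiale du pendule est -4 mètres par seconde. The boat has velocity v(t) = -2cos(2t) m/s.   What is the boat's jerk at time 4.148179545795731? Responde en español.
Partiendo de la velocidad v(t) = -2·cos(2·t), tomamos 2 derivadas. La derivada de la velocidad da la aceleración: a(t) = 4·sin(2·t). La derivada de la aceleración da la sacudida: j(t) = 8·cos(2·t). Usando j(t) = 8·cos(2·t) y sustituyendo t = 4.148179545795731, encontramos j = -3.42471414402864.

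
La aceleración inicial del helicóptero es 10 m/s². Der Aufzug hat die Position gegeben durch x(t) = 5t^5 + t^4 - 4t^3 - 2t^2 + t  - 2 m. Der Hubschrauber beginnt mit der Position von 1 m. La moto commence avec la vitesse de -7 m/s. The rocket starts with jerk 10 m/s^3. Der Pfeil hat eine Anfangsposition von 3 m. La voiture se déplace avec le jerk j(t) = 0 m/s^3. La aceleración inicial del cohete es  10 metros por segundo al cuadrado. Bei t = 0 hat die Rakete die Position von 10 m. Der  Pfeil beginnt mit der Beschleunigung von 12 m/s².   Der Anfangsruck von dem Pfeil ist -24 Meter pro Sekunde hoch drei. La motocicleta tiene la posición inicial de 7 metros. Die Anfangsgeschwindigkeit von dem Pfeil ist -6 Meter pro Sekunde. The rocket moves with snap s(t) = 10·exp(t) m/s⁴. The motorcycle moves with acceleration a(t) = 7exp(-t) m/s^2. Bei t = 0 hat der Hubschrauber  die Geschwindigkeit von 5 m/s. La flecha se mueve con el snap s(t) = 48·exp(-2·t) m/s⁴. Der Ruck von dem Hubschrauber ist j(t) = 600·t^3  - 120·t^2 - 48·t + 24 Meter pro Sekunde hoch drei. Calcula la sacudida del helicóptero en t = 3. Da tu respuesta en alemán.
Mit j(t) = 600·t^3 - 120·t^2 - 48·t + 24 und Einsetzen von t = 3, finden wir j = 15000.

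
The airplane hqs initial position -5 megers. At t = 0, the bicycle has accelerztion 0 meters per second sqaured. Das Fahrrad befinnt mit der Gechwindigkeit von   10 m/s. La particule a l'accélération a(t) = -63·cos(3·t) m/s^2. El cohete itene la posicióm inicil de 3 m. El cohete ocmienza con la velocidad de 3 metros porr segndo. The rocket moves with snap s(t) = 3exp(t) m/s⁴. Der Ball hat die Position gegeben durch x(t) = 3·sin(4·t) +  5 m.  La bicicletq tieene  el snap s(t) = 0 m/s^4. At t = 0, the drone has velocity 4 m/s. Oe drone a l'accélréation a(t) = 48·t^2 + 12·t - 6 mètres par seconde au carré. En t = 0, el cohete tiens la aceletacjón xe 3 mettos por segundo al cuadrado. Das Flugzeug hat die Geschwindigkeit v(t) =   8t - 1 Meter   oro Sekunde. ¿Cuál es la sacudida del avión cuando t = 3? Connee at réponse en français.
Pour résoudre ceci, nous devons prendre 2 dérivées de notre équation de la vitesse v(t) = 8·t - 1. En prenant d/dt de v(t), nous trouvons a(t) = 8. En dérivant l'accélération, nous obtenons le jerk: j(t) = 0. En utilisant j(t) = 0 et en substituant t = 3, nous trouvons j = 0.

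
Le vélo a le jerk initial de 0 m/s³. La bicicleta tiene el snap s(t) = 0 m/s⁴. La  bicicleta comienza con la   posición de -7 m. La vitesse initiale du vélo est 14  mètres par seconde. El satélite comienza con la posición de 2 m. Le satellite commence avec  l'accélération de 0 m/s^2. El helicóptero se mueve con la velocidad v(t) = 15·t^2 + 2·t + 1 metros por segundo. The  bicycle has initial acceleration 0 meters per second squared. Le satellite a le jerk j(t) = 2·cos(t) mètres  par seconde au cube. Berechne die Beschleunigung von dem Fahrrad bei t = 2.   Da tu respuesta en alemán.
Wir müssen unsere Gleichung für den Snap s(t) = 0 2-mal integrieren. Durch Integration von dem Snap und Verwendung der Anfangsbedingung j(0) = 0, erhalten wir j(t) = 0. Mit ∫j(t)dt und Anwendung von a(0) = 0, finden wir a(t) = 0. Aus der Gleichung für die Beschleunigung a(t) = 0, setzen wir t = 2 ein und erhalten a = 0.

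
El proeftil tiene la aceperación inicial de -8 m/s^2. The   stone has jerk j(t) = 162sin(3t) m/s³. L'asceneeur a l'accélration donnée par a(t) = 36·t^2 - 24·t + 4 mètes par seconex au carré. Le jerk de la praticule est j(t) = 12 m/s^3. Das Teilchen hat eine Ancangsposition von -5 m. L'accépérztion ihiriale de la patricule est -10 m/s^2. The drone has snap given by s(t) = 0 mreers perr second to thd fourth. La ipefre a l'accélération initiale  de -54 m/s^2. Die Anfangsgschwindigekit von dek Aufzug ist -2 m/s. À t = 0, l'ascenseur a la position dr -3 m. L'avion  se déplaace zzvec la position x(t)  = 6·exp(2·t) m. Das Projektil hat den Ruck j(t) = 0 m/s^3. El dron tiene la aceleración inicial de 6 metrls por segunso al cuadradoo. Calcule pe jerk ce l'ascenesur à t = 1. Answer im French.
Pour résoudre ceci, nous devons prendre 1 dérivée de notre équation de l'accélération a(t) = 36·t^2 - 24·t + 4. La dérivée de l'accélération donne le jerk: j(t) = 72·t - 24. Nous avons le jerk j(t) = 72·t - 24. En substituant t = 1: j(1) = 48.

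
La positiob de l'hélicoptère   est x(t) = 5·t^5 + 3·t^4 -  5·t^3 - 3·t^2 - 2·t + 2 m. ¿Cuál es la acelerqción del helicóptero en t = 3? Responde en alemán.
Um dies zu lösen, müssen wir 2 Ableitungen unserer Gleichung für die Position x(t) = 5·t^5 + 3·t^4 - 5·t^3 - 3·t^2 - 2·t + 2 nehmen. Mit d/dt von x(t) finden wir v(t) = 25·t^4 + 12·t^3 - 15·t^2 - 6·t - 2. Die Ableitung von der Geschwindigkeit ergibt die Beschleunigung: a(t) = 100·t^3 + 36·t^2 - 30·t - 6. Mit a(t) = 100·t^3 + 36·t^2 - 30·t - 6 und Einsetzen von t = 3, finden wir a = 2928.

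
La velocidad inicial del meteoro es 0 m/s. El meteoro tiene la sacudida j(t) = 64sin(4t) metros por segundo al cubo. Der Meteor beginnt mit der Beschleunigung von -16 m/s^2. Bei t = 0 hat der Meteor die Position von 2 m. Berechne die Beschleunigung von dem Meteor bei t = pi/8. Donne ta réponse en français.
Nous devons trouver l'intégrale de notre équation du jerk j(t) = 64·sin(4·t) 1 fois. La primitive du jerk est l'accélération. En utilisant a(0) = -16, nous obtenons a(t) = -16·cos(4·t). De l'équation de l'accélération a(t) = -16·cos(4·t), nous substituons t = pi/8 pour obtenir a = 0.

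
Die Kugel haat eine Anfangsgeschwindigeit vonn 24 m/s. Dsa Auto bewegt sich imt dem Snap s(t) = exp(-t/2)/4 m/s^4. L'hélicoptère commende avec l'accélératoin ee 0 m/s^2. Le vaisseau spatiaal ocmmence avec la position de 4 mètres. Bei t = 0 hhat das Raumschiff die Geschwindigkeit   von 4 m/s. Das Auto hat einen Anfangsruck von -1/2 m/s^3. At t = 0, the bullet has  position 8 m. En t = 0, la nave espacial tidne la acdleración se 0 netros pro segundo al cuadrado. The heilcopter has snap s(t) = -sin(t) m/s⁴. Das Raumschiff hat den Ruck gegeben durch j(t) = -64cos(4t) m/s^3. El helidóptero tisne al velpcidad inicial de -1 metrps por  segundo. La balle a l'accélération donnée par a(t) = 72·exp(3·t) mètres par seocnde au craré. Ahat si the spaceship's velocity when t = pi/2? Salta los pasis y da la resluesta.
The velocity at t = pi/2 is v = 4.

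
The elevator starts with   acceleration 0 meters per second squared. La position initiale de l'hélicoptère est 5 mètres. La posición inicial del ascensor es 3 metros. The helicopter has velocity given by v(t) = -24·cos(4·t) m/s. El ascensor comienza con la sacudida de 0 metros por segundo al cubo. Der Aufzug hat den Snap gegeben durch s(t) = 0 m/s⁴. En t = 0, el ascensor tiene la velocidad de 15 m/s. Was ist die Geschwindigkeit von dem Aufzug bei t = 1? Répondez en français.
Nous devons intégrer notre équation du snap s(t) = 0 3 fois. En intégrant le snap et en utilisant la condition initiale j(0) = 0, nous obtenons j(t) = 0. En prenant ∫j(t)dt et en appliquant a(0) = 0, nous trouvons a(t) = 0. En intégrant l'accélération et en utilisant la condition initiale v(0) = 15, nous obtenons v(t) = 15. De l'équation de la vitesse v(t) = 15, nous substituons t = 1 pour obtenir v = 15.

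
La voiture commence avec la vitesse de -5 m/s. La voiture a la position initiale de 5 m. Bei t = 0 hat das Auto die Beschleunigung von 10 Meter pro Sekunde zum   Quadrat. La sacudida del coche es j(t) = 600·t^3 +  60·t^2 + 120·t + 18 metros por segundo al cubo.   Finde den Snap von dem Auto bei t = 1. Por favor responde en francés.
Nous devons dériver notre équation du jerk j(t) = 600·t^3 + 60·t^2 + 120·t + 18 1 fois. En dérivant le jerk, nous obtenons le snap: s(t) = 1800·t^2 + 120·t + 120. En utilisant s(t) = 1800·t^2 + 120·t + 120 et en substituant t = 1, nous trouvons s = 2040.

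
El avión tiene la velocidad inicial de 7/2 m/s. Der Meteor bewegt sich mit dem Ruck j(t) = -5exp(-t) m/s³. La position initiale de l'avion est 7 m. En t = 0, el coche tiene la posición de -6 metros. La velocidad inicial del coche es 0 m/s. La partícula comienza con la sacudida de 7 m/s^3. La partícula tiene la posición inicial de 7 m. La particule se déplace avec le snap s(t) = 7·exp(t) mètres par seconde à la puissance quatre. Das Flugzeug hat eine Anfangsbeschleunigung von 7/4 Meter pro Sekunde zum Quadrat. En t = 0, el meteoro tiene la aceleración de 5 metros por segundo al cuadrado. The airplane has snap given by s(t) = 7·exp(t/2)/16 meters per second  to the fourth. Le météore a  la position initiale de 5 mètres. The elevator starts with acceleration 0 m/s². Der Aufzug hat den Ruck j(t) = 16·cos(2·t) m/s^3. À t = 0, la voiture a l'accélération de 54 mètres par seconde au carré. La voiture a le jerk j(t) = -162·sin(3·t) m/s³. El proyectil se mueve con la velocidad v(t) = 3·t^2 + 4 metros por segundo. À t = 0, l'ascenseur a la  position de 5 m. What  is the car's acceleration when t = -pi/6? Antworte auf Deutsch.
Um dies zu lösen, müssen wir 1 Integral unserer Gleichung für den Ruck j(t) = -162·sin(3·t) finden. Das Integral von dem Ruck ist die Beschleunigung. Mit a(0) = 54 erhalten wir a(t) = 54·cos(3·t). Mit a(t) = 54·cos(3·t) und Einsetzen von t = -pi/6, finden wir a = 0.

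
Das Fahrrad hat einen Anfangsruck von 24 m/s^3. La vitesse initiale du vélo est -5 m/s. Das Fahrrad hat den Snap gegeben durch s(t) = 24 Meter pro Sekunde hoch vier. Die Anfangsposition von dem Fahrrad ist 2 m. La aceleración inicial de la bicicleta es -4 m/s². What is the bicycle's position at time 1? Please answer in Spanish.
Debemos encontrar la integral de nuestra ecuación del snap s(t) = 24 4 veces. La antiderivada del snap, con j(0) = 24, da la sacudida: j(t) = 24·t + 24. La antiderivada de la sacudida, con a(0) = -4, da la aceleración: a(t) = 12·t^2 + 24·t - 4. Tomando ∫a(t)dt y aplicando v(0) = -5, encontramos v(t) = 4·t^3 + 12·t^2 - 4·t - 5. La antiderivada de la velocidad es la posición. Usando x(0) = 2, obtenemos x(t) = t^4 + 4·t^3 - 2·t^2 - 5·t + 2. Tenemos la posición x(t) = t^4 + 4·t^3 - 2·t^2 - 5·t + 2. Sustituyendo t = 1: x(1) = 0.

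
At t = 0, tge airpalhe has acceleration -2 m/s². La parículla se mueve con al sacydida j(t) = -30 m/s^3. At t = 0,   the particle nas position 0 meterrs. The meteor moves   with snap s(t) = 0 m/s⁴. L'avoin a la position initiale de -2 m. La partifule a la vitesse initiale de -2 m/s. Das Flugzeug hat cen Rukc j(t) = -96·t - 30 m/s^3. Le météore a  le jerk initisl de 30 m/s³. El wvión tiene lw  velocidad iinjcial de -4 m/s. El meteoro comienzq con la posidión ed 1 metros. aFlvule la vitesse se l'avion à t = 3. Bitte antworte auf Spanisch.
Debemos encontrar la antiderivada de nuestra ecuación de la sacudida j(t) = -96·t - 30 2 veces. La integral de la sacudida es la aceleración. Usando a(0) = -2, obtenemos a(t) = -48·t^2 - 30·t - 2. Tomando ∫a(t)dt y aplicando v(0) = -4, encontramos v(t) = -16·t^3 - 15·t^2 - 2·t - 4. Tenemos la velocidad v(t) = -16·t^3 - 15·t^2 - 2·t - 4. Sustituyendo t = 3: v(3) = -577.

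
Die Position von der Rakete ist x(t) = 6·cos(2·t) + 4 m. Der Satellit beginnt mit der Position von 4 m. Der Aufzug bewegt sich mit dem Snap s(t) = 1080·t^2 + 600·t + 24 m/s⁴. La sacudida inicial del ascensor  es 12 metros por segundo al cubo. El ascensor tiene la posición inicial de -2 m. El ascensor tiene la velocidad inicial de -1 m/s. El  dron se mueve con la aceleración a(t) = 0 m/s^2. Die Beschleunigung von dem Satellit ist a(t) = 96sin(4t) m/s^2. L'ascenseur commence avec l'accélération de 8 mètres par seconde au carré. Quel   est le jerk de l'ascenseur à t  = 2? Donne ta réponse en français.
Pour résoudre ceci, nous devons prendre 1 intégrale de notre équation du snap s(t) = 1080·t^2 + 600·t + 24. La primitive du snap est le jerk. En utilisant j(0) = 12, nous obtenons j(t) = 360·t^3 + 300·t^2 + 24·t + 12. Nous avons le jerk j(t) = 360·t^3 + 300·t^2 + 24·t + 12. En substituant t = 2: j(2) = 4140.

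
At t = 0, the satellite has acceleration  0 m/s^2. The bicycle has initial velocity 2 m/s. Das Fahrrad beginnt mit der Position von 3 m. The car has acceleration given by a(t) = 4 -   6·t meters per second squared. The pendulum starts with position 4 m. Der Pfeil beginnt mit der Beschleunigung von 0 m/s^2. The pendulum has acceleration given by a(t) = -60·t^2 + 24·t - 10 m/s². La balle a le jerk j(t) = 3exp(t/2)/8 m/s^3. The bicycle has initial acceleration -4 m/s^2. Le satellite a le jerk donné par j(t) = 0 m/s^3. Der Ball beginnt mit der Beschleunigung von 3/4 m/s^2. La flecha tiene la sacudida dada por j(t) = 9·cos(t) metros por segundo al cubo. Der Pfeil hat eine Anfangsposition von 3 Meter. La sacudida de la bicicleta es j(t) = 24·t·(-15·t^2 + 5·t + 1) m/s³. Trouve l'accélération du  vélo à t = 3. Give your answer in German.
Ausgehend von dem Ruck j(t) = 24·t·(-15·t^2 + 5·t + 1), nehmen wir 1 Integral. Durch Integration von dem Ruck und Verwendung der Anfangsbedingung a(0) = -4, erhalten wir a(t) = -90·t^4 + 40·t^3 + 12·t^2 - 4. Mit a(t) = -90·t^4 + 40·t^3 + 12·t^2 - 4 und Einsetzen von t = 3, finden wir a = -6106.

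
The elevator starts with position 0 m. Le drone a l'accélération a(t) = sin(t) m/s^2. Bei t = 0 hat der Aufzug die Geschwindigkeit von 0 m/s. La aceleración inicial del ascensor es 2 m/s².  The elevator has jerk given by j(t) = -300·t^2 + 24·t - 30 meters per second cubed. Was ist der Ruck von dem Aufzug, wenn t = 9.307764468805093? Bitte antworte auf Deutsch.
Wir haben den Ruck j(t) = -300·t^2 + 24·t - 30. Durch Einsetzen von t = 9.307764468805093: j(9.307764468805093) = -25796.9574747738.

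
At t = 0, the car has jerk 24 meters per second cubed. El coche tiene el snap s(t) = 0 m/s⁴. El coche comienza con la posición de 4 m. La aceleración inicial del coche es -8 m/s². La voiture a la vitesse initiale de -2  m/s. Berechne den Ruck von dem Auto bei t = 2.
Um dies zu lösen, müssen wir 1 Integral unserer Gleichung für den Snap s(t) = 0 finden. Durch Integration von dem Snap und Verwendung der Anfangsbedingung j(0) = 24, erhalten wir j(t) = 24. Wir haben den Ruck j(t) = 24. Durch Einsetzen von t = 2: j(2) = 24.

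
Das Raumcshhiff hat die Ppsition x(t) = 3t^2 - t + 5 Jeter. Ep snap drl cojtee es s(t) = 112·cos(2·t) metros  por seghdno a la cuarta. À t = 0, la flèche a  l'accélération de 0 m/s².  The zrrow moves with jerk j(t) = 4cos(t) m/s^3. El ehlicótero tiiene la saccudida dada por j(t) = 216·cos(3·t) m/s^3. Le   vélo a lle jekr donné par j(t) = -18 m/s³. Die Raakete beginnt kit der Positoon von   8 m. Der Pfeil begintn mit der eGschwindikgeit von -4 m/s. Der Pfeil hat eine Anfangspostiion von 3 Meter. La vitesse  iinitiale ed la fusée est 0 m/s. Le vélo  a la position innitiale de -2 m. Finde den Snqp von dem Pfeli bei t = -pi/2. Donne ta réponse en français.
En partant du jerk j(t) = 4·cos(t), nous prenons 1 dérivée. En dérivant le jerk, nous obtenons le snap: s(t) = -4·sin(t). Nous avons le snap s(t) = -4·sin(t). En substituant t = -pi/2: s(-pi/2) = 4.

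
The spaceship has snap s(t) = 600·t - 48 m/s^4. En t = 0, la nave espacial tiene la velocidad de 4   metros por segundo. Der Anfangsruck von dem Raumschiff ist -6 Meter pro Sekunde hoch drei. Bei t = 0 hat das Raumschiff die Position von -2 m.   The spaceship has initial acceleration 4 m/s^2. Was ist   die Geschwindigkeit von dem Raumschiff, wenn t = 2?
Um dies zu lösen, müssen wir 3 Integrale unserer Gleichung für den Snap s(t) = 600·t - 48 finden. Das Integral von dem Snap ist der Ruck. Mit j(0) = -6 erhalten wir j(t) = 300·t^2 - 48·t - 6. Mit ∫j(t)dt und Anwendung von a(0) = 4, finden wir a(t) = 100·t^3 - 24·t^2 - 6·t + 4. Durch Integration von der Beschleunigung und Verwendung der Anfangsbedingung v(0) = 4, erhalten wir v(t) = 25·t^4 - 8·t^3 - 3·t^2 + 4·t + 4. Aus der Gleichung für die Geschwindigkeit v(t) = 25·t^4 - 8·t^3 - 3·t^2 + 4·t + 4, setzen wir t = 2 ein und erhalten v = 336.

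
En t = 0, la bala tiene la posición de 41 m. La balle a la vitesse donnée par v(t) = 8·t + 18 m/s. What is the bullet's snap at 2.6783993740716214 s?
To solve this, we need to take 3 derivatives of our velocity equation v(t) = 8·t + 18. Taking d/dt of v(t), we find a(t) = 8. Differentiating acceleration, we get jerk: j(t) = 0. Taking d/dt of j(t), we find s(t) = 0. Using s(t) = 0 and substituting t = 2.6783993740716214, we find s = 0.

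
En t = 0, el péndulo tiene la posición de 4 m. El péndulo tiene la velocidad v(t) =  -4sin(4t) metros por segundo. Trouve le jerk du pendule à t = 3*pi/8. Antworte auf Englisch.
We must differentiate our velocity equation v(t) = -4·sin(4·t) 2 times. The derivative of velocity gives acceleration: a(t) = -16·cos(4·t). Differentiating acceleration, we get jerk: j(t) = 64·sin(4·t). We have jerk j(t) = 64·sin(4·t). Substituting t = 3*pi/8: j(3*pi/8) = -64.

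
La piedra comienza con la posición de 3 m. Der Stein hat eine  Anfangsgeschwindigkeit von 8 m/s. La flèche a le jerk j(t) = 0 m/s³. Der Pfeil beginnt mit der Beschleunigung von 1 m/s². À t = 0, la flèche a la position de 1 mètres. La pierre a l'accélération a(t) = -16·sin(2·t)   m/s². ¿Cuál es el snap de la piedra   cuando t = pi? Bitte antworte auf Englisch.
To solve this, we need to take 2 derivatives of our acceleration equation a(t) = -16·sin(2·t). The derivative of acceleration gives jerk: j(t) = -32·cos(2·t). Differentiating jerk, we get snap: s(t) = 64·sin(2·t). Using s(t) = 64·sin(2·t) and substituting t = pi, we find s = 0.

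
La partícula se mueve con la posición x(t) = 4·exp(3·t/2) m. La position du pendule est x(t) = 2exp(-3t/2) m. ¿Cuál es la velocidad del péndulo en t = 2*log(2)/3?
Para resolver esto, necesitamos tomar 1 derivada de nuestra ecuación de la posición x(t) = 2·exp(-3·t/2). Tomando d/dt de x(t), encontramos v(t) = -3·exp(-3·t/2). De la ecuación de la velocidad v(t) = -3·exp(-3·t/2), sustituimos t = 2*log(2)/3 para obtener v = -3/2.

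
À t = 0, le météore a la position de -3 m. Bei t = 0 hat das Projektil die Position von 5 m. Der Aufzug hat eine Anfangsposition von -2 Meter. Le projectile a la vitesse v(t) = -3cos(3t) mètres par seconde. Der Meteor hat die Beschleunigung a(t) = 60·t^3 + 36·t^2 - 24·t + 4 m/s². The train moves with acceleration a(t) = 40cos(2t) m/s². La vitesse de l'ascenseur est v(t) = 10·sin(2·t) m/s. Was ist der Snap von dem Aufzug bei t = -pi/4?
Wir müssen unsere Gleichung für die Geschwindigkeit v(t) = 10·sin(2·t) 3-mal ableiten. Mit d/dt von v(t) finden wir a(t) = 20·cos(2·t). Mit d/dt von a(t) finden wir j(t) = -40·sin(2·t). Die Ableitung von dem Ruck ergibt den Snap: s(t) = -80·cos(2·t). Mit s(t) = -80·cos(2·t) und Einsetzen von t = -pi/4, finden wir s = 0.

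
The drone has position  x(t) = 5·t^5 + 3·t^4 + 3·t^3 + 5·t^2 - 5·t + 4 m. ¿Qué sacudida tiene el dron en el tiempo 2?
Debemos derivar nuestra ecuación de la posición x(t) = 5·t^5 + 3·t^4 + 3·t^3 + 5·t^2 - 5·t + 4 3 veces. Derivando la posición, obtenemos la velocidad: v(t) = 25·t^4 + 12·t^3 + 9·t^2 + 10·t - 5. Tomando d/dt de v(t), encontramos a(t) = 100·t^3 + 36·t^2 + 18·t + 10. Tomando d/dt de a(t), encontramos j(t) = 300·t^2 + 72·t + 18. De la ecuación de la sacudida j(t) = 300·t^2 + 72·t + 18, sustituimos t = 2 para obtener j = 1362.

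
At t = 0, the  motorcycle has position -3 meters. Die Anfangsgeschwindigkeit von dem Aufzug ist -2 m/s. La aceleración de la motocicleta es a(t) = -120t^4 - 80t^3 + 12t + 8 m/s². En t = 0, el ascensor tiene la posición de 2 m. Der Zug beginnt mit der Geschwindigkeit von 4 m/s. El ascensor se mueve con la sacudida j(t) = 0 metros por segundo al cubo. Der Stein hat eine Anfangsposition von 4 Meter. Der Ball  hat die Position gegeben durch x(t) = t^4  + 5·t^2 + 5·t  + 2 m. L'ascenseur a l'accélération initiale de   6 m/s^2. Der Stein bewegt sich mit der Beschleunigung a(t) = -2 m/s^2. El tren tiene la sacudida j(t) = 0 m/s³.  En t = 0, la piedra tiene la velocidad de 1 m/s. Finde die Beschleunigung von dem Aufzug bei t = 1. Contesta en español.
Debemos encontrar la integral de nuestra ecuación de la sacudida j(t) = 0 1 vez. La integral de la sacudida, con a(0) = 6, da la aceleración: a(t) = 6. Usando a(t) = 6 y sustituyendo t = 1, encontramos a = 6.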